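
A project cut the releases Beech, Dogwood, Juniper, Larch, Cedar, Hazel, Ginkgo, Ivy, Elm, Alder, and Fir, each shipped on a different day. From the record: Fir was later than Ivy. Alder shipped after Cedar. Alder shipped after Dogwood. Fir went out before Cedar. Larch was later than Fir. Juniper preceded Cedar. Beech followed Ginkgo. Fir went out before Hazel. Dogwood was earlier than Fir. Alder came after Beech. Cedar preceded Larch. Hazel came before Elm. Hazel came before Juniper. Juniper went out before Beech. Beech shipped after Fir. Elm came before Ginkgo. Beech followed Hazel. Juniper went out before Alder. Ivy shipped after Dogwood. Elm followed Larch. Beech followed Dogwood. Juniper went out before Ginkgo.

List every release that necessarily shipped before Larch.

Directly stated before Larch: Cedar and Fir.
Dogwood reaches Larch via Dogwood → Fir → Larch.
Hazel reaches Larch via Hazel → Juniper → Cedar → Larch.
Ivy reaches Larch via Ivy → Fir → Larch.
Likewise Juniper reaches Larch by chaining the stated constraints.

Cedar, Dogwood, Fir, Hazel, Ivy, Juniper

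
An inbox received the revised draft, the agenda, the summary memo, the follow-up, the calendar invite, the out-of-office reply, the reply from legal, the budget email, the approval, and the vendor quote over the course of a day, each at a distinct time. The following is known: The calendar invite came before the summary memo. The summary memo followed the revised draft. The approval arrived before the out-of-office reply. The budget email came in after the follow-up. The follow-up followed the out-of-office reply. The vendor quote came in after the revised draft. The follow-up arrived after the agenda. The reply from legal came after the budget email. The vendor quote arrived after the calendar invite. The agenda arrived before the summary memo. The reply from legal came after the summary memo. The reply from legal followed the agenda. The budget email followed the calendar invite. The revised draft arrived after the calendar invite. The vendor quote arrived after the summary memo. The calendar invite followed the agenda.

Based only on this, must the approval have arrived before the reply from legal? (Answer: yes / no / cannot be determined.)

Chain the constraints: the approval → the out-of-office reply → the follow-up → the budget email → the reply from legal. Each link is directly stated, so the approval comes before the reply from legal.

yes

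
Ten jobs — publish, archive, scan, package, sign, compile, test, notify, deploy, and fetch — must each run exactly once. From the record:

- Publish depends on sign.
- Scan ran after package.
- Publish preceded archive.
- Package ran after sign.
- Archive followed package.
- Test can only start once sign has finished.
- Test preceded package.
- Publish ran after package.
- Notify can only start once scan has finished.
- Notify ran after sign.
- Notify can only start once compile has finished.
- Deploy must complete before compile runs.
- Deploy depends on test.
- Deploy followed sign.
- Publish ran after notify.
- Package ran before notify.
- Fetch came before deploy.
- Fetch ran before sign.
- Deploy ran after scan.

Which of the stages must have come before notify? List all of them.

Directly stated before notify: compile, package, scan, and sign.
Deploy reaches notify via deploy → compile → notify.
Fetch reaches notify via fetch → sign → notify.
Test reaches notify via test → package → notify.

compile, deploy, fetch, package, scan, sign, test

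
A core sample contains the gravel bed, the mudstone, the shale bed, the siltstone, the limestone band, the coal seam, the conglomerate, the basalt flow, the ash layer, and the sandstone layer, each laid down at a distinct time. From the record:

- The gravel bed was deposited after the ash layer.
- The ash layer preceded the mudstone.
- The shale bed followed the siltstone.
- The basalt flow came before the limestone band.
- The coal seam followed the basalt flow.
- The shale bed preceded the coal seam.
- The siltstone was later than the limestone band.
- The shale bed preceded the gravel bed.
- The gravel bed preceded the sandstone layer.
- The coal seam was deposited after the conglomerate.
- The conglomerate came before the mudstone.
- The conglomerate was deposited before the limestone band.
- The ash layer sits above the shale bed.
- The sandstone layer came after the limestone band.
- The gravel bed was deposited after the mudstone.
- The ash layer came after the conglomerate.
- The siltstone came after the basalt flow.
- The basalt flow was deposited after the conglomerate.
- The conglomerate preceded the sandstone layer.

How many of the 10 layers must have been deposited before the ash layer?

Directly stated before the ash layer: the conglomerate and the shale bed.
The basalt flow reaches the ash layer via the basalt flow → the siltstone → the shale bed → the ash layer.
The limestone band reaches the ash layer via the limestone band → the siltstone → the shale bed → the ash layer.
The siltstone reaches the ash layer via the siltstone → the shale bed → the ash layer.
No chain forces the sandstone layer (or any of the others) ahead of the ash layer.
That's the basalt flow, the conglomerate, the limestone band, the shale bed, and the siltstone — 5 in all.

5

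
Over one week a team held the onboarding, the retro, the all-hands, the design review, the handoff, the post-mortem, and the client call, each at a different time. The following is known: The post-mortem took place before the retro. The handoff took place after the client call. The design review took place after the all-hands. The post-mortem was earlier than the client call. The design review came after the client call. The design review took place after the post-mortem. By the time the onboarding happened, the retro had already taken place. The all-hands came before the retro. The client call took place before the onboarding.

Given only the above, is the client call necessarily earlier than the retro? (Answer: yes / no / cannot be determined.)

No chain of stated constraints runs from the client call to the retro, and none runs from the retro to the client call either.
So the relative order of the client call and the retro is not fixed by the given facts.

cannot be determined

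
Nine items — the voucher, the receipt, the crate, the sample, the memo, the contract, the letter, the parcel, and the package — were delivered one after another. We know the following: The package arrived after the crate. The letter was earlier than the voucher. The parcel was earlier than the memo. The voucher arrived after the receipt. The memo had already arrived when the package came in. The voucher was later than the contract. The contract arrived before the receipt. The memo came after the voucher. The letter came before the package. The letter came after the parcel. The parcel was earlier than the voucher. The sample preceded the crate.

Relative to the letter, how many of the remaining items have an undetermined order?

Forced before the letter: the parcel; forced after the letter: the memo, the package, and the voucher.
That leaves the contract, the crate, the receipt, and the sample with no forced order relative to the letter — 4.

4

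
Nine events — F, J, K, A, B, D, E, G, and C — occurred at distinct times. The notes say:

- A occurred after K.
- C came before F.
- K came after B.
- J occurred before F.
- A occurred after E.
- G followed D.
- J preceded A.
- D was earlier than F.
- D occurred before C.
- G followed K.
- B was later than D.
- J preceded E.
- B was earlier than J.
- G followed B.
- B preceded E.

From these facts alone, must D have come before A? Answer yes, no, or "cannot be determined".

Chain the constraints: D → B → K → A. Each link is directly stated, so D comes before A.

yes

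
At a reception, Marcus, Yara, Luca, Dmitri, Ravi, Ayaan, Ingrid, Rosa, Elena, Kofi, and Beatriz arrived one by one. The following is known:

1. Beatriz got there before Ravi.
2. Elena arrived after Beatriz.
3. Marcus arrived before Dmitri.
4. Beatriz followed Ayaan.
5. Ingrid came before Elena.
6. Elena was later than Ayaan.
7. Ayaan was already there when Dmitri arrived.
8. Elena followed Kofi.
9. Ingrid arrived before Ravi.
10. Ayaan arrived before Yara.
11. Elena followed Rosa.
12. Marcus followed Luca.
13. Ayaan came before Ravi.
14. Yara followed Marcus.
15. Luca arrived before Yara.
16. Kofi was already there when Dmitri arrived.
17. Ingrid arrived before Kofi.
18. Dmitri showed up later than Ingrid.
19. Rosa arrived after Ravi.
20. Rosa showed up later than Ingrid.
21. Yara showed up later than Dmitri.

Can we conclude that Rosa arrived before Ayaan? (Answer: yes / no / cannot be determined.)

Tracing the constraints gives Ayaan → Ravi → Rosa, so Ayaan must come before Rosa.
That means Rosa cannot be before Ayaan.

no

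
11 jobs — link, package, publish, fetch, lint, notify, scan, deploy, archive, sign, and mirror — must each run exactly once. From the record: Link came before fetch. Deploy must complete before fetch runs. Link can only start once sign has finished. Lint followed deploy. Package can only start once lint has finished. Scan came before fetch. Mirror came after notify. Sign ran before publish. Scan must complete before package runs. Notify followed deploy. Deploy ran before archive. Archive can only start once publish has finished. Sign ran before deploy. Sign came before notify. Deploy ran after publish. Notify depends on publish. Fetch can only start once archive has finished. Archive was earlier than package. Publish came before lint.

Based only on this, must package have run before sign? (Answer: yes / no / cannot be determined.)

no

Tracing the constraints gives sign → deploy → archive → package, so sign must come before package.
That means package cannot be before sign.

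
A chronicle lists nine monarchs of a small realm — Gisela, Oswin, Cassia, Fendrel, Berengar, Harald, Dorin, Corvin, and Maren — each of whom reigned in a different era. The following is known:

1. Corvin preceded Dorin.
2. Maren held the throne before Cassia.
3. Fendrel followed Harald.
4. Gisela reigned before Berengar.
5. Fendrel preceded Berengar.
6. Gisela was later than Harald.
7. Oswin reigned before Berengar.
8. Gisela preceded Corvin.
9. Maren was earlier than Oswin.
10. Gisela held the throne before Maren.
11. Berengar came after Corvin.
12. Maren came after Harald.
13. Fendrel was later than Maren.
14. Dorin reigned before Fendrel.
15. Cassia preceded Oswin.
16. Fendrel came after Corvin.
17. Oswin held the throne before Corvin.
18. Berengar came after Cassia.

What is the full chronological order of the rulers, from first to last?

The constraints fix every adjacent pair, so only one ordering works:
Harald → Gisela → Maren → Cassia → Oswin → Corvin → Dorin → Fendrel → Berengar.

Harald, Gisela, Maren, Cassia, Oswin, Corvin, Dorin, Fendrel, Berengar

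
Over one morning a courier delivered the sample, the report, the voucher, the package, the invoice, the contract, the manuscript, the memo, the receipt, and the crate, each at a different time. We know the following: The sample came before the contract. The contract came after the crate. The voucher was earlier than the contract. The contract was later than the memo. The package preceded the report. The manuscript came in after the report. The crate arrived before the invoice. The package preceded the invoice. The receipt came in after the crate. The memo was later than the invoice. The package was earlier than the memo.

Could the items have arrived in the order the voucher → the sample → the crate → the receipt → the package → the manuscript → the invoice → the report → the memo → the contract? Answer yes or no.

The constraints require the report before the manuscript, but in the proposed sequence the manuscript appears ahead of the report. That one violation is enough.

no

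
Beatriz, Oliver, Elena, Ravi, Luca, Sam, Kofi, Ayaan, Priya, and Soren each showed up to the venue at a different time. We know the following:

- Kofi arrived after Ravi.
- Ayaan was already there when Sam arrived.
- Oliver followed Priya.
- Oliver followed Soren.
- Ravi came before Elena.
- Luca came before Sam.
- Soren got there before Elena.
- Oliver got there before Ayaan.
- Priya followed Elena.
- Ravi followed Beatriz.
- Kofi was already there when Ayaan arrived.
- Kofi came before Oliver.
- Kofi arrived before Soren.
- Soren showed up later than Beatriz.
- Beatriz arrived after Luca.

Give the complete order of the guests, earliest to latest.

The constraints fix every adjacent pair, so only one ordering works:
Luca → Beatriz → Ravi → Kofi → Soren → Elena → Priya → Oliver → Ayaan → Sam.

Luca, Beatriz, Ravi, Kofi, Soren, Elena, Priya, Oliver, Ayaan, Sam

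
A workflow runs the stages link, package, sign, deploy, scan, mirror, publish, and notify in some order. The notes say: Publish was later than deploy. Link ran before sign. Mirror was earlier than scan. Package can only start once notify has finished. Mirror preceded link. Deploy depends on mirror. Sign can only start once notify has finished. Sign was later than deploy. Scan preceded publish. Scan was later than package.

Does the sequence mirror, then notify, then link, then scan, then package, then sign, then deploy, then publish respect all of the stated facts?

The constraints require package before scan, but in the proposed sequence scan appears ahead of package. That one violation is enough.

no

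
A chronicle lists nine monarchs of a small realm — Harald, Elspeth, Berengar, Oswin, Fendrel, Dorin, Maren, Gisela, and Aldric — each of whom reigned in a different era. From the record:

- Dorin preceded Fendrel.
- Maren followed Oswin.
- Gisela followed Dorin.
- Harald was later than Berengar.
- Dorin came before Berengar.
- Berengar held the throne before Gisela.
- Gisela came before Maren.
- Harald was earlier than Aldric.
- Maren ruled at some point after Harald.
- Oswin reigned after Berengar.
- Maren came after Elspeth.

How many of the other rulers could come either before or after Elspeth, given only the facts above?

Forced after Elspeth: Maren.
That leaves Aldric, Berengar, Dorin, Fendrel, Gisela, Harald, and Oswin with no forced order relative to Elspeth — 7.

7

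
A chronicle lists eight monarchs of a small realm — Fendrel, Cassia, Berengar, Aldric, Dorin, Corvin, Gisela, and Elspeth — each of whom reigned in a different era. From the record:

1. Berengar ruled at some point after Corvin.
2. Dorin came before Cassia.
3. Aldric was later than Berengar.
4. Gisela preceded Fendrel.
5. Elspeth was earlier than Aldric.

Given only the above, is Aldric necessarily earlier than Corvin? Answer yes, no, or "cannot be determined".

no

Tracing the constraints gives Corvin → Berengar → Aldric, so Corvin must come before Aldric.
That means Aldric cannot be before Corvin.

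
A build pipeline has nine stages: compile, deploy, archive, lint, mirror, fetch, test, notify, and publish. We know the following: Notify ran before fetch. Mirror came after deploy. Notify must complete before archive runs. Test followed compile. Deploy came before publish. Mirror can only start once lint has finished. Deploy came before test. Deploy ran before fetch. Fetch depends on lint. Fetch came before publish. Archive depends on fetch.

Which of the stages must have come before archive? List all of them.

Directly stated before archive: fetch and notify.
Deploy reaches archive via deploy → fetch → archive.
Lint reaches archive via lint → fetch → archive.
No chain forces test (or any of the others) ahead of archive.

deploy, fetch, lint, notify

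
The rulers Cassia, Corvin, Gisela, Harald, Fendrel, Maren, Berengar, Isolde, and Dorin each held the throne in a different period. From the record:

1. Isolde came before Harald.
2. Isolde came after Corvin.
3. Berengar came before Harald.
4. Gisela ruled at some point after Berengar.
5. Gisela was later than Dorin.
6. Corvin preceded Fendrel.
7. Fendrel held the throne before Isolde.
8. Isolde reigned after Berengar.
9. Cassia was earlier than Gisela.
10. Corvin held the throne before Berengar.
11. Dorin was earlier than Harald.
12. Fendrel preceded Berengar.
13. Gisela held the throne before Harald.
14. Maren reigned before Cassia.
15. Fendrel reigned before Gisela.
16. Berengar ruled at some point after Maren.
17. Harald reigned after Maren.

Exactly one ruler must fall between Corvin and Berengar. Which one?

Tracing the constraints gives Corvin → Fendrel → Berengar, so Fendrel sits after Corvin and before Berengar.
No other ruler is forced both after Corvin and before Berengar.

Fendrel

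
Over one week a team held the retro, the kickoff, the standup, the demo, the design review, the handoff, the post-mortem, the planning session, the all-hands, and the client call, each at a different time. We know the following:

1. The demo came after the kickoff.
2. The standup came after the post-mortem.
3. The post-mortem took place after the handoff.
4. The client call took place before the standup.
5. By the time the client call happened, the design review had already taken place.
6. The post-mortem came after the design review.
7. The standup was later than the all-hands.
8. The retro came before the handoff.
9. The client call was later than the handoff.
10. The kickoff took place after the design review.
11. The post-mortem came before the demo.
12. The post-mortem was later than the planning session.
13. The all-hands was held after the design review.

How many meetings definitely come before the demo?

6

Directly stated before the demo: the kickoff and the post-mortem.
The design review reaches the demo via the design review → the kickoff → the demo.
The handoff reaches the demo via the handoff → the post-mortem → the demo.
The planning session reaches the demo via the planning session → the post-mortem → the demo.
Likewise the retro reaches the demo by chaining the stated constraints.
That's the design review, the handoff, the kickoff, the planning session, the post-mortem, and the retro — 6 in all.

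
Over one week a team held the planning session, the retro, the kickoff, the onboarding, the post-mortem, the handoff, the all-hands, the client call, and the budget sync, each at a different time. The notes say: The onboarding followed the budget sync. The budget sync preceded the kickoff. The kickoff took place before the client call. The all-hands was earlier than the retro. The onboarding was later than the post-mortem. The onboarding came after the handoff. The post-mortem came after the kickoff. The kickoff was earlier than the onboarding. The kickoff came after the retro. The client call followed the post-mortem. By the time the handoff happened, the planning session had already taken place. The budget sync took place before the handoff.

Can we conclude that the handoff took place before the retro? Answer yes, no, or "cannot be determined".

cannot be determined

No chain of stated constraints runs from the handoff to the retro, and none runs from the retro to the handoff either.
So the relative order of the handoff and the retro is not fixed by the given facts.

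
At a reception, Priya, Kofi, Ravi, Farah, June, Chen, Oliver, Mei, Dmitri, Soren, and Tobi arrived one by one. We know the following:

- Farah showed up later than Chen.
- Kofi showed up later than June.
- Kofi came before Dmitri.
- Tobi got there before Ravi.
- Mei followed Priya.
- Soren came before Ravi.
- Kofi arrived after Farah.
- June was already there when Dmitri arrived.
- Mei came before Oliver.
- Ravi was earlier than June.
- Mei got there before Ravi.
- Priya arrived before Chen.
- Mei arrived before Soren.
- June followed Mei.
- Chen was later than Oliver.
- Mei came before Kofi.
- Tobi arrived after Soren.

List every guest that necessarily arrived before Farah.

Chen, Mei, Oliver, Priya

Directly stated before Farah: Chen.
Mei reaches Farah via Mei → Oliver → Chen → Farah.
Oliver reaches Farah via Oliver → Chen → Farah.
Priya reaches Farah via Priya → Chen → Farah.
No chain forces June (or any of the others) ahead of Farah.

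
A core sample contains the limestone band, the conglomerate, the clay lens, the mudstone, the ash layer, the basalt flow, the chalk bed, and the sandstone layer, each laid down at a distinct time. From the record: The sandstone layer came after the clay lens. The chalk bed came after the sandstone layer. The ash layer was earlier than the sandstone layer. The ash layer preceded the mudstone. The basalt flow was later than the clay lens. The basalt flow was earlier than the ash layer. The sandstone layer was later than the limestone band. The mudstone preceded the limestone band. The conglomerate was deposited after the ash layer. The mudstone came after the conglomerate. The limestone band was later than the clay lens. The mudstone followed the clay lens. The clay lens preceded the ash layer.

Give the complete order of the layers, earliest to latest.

The constraints fix every adjacent pair, so only one ordering works:
the clay lens → the basalt flow → the ash layer → the conglomerate → the mudstone → the limestone band → the sandstone layer → the chalk bed.

the clay lens, the basalt flow, the ash layer, the conglomerate, the mudstone, the limestone band, the sandstone layer, the chalk bed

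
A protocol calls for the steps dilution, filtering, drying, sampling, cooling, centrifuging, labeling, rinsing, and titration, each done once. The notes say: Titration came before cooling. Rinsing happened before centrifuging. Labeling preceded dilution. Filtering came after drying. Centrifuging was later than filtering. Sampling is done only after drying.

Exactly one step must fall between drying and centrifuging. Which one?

Tracing the constraints gives drying → filtering → centrifuging, so filtering sits after drying and before centrifuging.
No other step is forced both after drying and before centrifuging.

filtering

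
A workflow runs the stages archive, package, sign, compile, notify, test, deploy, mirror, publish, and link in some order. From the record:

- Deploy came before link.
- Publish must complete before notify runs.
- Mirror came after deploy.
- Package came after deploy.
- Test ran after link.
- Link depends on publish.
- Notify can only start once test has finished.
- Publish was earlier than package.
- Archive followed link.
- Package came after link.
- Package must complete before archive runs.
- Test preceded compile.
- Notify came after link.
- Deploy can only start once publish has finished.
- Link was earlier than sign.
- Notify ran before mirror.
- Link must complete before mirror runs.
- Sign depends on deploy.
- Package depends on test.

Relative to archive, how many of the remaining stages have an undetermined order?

4

Forced before archive: deploy, link, package, publish, and test.
That leaves compile, mirror, notify, and sign with no forced order relative to archive — 4.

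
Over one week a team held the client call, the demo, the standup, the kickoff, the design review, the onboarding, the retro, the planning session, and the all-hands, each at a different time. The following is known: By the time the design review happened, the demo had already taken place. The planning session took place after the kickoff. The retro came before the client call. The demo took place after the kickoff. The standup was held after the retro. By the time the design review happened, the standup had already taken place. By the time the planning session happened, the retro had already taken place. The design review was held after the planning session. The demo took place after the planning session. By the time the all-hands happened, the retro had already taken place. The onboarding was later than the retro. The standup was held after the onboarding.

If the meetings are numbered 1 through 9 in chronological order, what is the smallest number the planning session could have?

3

The kickoff and the retro must both come before the planning session — 2 forced predecessors.
Nothing else is forced ahead of the planning session, so its earliest slot is position 2 + 1 = 3.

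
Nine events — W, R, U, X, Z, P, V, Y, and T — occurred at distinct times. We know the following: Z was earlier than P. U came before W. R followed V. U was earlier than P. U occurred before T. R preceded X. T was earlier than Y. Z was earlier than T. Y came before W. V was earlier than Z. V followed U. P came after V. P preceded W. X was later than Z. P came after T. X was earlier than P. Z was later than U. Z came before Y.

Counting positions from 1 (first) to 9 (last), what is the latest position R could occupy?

R must come before P, W, and X — 3 events forced after it.
Everything else can be placed before R in some valid order, so R can sit as late as position 9 − 3 = 6.

6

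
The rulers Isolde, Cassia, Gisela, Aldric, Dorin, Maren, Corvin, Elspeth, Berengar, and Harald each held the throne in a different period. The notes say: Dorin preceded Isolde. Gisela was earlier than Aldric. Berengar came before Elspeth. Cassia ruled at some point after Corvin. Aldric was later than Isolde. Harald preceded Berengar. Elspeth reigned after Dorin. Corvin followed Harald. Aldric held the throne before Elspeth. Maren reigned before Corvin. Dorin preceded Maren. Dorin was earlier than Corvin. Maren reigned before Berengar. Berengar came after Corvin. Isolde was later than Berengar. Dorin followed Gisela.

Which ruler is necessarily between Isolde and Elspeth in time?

Aldric

Tracing the constraints gives Isolde → Aldric → Elspeth, so Aldric sits after Isolde and before Elspeth.
No other ruler is forced both after Isolde and before Elspeth.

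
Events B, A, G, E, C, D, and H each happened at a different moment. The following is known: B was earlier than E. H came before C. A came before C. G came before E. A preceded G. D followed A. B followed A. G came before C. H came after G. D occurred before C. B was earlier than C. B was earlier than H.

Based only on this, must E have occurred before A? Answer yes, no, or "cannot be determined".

Tracing the constraints gives A → G → E, so A must come before E.
That means E cannot be before A.

no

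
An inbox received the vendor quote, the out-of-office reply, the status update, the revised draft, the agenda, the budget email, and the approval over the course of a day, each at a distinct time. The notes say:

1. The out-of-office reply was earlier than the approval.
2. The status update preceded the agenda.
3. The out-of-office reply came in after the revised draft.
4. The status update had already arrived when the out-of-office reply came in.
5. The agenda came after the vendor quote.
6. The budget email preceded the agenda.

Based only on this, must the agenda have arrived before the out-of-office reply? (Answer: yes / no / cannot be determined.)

No chain of stated constraints runs from the agenda to the out-of-office reply, and none runs from the out-of-office reply to the agenda either.
So the relative order of the agenda and the out-of-office reply is not fixed by the given facts.

cannot be determined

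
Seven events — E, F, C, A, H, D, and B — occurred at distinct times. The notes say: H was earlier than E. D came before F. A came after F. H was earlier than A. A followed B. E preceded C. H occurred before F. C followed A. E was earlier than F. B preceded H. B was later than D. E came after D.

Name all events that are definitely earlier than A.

B, D, E, F, H

Directly stated before A: B, F, and H.
D reaches A via D → B → A.
E reaches A via E → F → A.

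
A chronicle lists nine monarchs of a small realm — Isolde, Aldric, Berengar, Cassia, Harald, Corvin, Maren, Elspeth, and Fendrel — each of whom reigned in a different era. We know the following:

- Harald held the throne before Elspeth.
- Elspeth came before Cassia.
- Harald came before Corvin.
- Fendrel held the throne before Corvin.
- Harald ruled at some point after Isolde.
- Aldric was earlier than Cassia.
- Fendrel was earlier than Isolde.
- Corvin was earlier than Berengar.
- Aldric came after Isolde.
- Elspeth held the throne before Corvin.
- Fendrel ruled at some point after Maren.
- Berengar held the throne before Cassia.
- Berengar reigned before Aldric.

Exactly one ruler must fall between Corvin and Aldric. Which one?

Berengar

Tracing the constraints gives Corvin → Berengar → Aldric, so Berengar sits after Corvin and before Aldric.
No other ruler is forced both after Corvin and before Aldric.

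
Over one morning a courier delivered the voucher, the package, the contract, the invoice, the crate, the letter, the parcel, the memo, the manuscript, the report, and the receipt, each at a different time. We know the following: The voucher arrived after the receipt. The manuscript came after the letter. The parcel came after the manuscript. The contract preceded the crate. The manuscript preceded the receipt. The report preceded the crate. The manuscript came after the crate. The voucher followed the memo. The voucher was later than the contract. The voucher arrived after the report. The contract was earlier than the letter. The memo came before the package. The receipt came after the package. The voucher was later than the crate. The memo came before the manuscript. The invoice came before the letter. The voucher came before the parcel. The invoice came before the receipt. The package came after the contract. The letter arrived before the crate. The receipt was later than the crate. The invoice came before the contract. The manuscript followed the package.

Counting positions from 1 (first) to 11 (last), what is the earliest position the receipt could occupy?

The contract, the crate, the invoice, the letter, the manuscript, the memo, the package, and the report must all come before the receipt — 8 forced predecessors.
Nothing else is forced ahead of the receipt, so its earliest slot is position 8 + 1 = 9.

9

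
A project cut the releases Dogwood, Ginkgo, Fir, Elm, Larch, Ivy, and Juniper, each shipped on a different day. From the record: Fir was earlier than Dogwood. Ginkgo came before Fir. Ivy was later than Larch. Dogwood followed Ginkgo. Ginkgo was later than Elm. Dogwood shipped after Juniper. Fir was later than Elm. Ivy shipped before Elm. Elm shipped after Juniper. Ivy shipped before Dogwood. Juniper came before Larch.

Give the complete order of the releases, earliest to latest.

The constraints fix every adjacent pair, so only one ordering works:
Juniper → Larch → Ivy → Elm → Ginkgo → Fir → Dogwood.

Juniper, Larch, Ivy, Elm, Ginkgo, Fir, Dogwood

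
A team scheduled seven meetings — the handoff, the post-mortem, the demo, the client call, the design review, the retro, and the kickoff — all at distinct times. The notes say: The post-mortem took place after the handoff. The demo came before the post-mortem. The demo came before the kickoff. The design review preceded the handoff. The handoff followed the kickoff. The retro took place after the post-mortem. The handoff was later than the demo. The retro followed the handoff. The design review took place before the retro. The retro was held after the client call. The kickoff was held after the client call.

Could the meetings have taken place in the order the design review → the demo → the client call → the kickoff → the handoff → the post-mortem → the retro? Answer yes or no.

yes

Check each stated constraint against the proposed order — e.g. the demo is ahead of the post-mortem; the design review is ahead of the retro. Every pair is in the required order; nothing is violated.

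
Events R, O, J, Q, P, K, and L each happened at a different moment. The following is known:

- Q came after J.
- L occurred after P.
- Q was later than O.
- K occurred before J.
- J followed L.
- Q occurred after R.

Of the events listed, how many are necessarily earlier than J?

3

Directly stated before J: K and L.
P reaches J via P → L → J.
That's K, L, and P — 3 in all.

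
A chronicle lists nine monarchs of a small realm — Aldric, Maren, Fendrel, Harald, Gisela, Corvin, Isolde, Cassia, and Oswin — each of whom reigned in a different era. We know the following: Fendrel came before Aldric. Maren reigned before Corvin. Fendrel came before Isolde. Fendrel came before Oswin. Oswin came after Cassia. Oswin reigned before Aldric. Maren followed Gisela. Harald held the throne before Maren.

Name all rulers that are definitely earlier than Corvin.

Gisela, Harald, Maren

Directly stated before Corvin: Maren.
Gisela reaches Corvin via Gisela → Maren → Corvin.
Harald reaches Corvin via Harald → Maren → Corvin.
No chain forces Cassia (or any of the others) ahead of Corvin.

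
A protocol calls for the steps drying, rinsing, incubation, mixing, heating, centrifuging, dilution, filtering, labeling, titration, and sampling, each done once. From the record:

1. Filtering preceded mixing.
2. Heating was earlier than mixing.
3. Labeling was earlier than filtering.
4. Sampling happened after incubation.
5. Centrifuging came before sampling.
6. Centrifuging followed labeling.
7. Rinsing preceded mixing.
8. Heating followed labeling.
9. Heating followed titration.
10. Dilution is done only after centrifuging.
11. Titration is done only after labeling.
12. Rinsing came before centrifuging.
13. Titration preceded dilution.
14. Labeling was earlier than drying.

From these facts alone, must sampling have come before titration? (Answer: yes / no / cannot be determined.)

cannot be determined

No chain of stated constraints runs from sampling to titration, and none runs from titration to sampling either.
So the relative order of sampling and titration is not fixed by the given facts.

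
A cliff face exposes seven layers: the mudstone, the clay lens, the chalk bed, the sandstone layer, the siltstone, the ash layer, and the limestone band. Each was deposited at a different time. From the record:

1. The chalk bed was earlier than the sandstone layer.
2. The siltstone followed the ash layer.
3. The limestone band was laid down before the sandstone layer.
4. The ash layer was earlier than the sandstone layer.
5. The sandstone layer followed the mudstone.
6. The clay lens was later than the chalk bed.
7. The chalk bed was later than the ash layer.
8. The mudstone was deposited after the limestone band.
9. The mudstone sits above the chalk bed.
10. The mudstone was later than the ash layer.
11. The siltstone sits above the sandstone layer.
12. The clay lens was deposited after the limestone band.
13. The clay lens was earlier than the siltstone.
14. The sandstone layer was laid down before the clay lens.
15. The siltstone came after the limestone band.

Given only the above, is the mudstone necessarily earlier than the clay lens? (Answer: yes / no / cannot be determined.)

yes

Chain the constraints: the mudstone → the sandstone layer → the clay lens. Each link is directly stated, so the mudstone comes before the clay lens.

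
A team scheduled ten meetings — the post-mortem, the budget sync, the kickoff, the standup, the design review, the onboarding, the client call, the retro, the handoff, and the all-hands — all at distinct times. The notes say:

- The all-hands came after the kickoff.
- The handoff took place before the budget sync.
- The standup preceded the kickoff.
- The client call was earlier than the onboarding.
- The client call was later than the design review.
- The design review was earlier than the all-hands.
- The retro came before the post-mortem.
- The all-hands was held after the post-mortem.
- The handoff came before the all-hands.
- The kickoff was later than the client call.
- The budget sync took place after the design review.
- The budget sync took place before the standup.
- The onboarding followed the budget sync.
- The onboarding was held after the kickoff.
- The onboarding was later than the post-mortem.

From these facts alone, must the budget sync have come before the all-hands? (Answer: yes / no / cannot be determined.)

yes

Chain the constraints: the budget sync → the standup → the kickoff → the all-hands. Each link is directly stated, so the budget sync comes before the all-hands.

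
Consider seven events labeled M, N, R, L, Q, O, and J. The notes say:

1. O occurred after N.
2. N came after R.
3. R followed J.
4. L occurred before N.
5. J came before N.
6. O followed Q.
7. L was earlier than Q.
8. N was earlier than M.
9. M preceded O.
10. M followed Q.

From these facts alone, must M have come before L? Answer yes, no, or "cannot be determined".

no

Tracing the constraints gives L → Q → M, so L must come before M.
That means M cannot be before L.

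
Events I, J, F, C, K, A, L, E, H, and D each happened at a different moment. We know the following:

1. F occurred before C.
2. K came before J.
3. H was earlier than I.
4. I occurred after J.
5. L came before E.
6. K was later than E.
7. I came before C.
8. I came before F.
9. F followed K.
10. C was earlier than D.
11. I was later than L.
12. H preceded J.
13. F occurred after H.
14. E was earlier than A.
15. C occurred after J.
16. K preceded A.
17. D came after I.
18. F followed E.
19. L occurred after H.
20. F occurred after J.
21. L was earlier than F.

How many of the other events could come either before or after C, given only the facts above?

1

Forced before C: E, F, H, I, J, K, and L; forced after C: D.
That leaves A with no forced order relative to C — 1.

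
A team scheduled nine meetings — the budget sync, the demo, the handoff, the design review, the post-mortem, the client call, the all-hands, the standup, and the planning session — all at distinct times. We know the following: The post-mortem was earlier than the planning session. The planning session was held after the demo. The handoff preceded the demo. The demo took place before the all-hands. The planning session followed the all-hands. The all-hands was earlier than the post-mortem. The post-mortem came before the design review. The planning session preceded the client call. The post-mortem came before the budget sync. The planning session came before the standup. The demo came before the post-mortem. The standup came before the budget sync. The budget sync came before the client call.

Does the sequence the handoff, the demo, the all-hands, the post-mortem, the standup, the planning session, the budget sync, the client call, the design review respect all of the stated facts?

no

The constraints require the planning session before the standup, but in the proposed sequence the standup appears ahead of the planning session. That one violation is enough.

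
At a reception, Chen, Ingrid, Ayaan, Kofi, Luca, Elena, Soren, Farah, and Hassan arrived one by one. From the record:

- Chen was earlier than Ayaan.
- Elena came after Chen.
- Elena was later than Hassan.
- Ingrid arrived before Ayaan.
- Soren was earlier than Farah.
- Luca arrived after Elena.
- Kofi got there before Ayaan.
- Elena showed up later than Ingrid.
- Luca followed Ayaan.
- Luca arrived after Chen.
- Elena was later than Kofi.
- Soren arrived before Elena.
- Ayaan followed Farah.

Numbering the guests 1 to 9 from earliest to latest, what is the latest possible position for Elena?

8

Elena must come before Luca — 1 guest forced after them.
Everything else can be placed before Elena in some valid order, so Elena can sit as late as position 9 − 1 = 8.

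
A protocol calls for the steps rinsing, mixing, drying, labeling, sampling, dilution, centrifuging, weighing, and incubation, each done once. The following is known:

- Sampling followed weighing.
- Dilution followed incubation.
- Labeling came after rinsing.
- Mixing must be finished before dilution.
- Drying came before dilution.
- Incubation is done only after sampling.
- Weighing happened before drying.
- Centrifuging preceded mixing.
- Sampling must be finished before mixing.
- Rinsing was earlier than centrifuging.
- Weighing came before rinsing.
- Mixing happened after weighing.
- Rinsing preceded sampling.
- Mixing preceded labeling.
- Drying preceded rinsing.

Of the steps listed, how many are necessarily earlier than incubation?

4

Directly stated before incubation: sampling.
Drying reaches incubation via drying → rinsing → sampling → incubation.
Rinsing reaches incubation via rinsing → sampling → incubation.
Weighing reaches incubation via weighing → sampling → incubation.
That's drying, rinsing, sampling, and weighing — 4 in all.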